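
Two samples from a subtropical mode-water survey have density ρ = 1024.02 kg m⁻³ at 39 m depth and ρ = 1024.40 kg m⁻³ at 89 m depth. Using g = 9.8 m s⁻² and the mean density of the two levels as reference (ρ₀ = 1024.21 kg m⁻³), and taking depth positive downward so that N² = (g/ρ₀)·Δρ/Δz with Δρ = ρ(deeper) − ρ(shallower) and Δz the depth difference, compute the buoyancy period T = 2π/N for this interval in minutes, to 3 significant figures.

Δρ = 1024.40 − 1024.02 = 0.38 kg m⁻³ over Δz = 89 − 39 = 50 m.
N² = (9.8/1024.21) × (0.38/50) = 7.2719 × 10⁻⁵ s⁻².
N = √(7.2719 × 10⁻⁵) = 8.5275 × 10⁻³ rad s⁻¹, so T = 2π/N = 736.81 s = 12.280 min ≈ 12.3 min.

12.3 min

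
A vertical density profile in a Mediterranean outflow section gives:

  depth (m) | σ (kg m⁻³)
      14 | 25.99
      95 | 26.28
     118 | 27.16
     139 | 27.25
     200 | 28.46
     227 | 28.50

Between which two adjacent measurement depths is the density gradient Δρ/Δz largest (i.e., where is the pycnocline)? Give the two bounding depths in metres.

95–118 m

Compute the density gradient over each adjacent pair:
  14–95 m: Δρ/Δz = 0.29/81 = 3.6 × 10⁻³ kg m⁻⁴
  95–118 m: Δρ/Δz = 0.88/23 = 0.038 kg m⁻⁴
  118–139 m: Δρ/Δz = 0.09/21 = 4.3 × 10⁻³ kg m⁻⁴
  139–200 m: Δρ/Δz = 1.21/61 = 0.020 kg m⁻⁴
  200–227 m: Δρ/Δz = 0.04/27 = 1.5 × 10⁻³ kg m⁻⁴
The largest gradient is in the 95–118 m interval — the pycnocline.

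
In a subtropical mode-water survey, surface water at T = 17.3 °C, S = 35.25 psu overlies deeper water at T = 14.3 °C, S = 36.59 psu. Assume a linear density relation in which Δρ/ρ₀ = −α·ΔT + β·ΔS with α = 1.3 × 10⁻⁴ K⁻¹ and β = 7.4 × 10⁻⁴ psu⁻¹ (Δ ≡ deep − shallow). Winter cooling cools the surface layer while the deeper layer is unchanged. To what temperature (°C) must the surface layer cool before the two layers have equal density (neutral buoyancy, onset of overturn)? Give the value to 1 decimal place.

6.7 °C

Neutral buoyancy requires Δρ = 0, i.e. −α(T_deep − T_surf′) + β(S_deep − S_surf) = 0.
T_surf′ = T_deep − (β/α)·ΔS = 14.3 − (7.4 × 10⁻⁴/1.3 × 10⁻⁴)·(+1.34) = 6.672 °C.
Cooling required: 17.3 − (6.672) = 10.628 °C.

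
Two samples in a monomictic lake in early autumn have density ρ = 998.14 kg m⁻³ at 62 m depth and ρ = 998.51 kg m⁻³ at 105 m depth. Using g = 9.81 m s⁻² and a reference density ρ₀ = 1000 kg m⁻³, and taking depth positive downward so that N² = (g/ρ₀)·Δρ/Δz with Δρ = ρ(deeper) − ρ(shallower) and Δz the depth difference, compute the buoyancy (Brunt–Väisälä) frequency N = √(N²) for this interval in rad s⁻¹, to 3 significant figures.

Δρ = 998.51 − 998.14 = 0.37 kg m⁻³ over Δz = 105 − 62 = 43 m.
N² = (9.81/1000) × (0.37/43) = 8.4412 × 10⁻⁵ s⁻².
N = √(8.4412 × 10⁻⁵) = 9.1876 × 10⁻³ rad s⁻¹ ≈ 9.19 × 10⁻³ rad s⁻¹.

9.19 × 10⁻³ rad s⁻¹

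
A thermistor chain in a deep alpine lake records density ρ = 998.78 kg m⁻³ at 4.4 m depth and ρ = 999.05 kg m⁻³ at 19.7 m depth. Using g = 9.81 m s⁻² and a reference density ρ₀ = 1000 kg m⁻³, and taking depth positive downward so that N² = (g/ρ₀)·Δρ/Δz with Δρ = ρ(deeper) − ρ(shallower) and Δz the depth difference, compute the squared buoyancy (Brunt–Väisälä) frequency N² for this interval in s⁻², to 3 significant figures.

Δρ = 999.05 − 998.78 = 0.27 kg m⁻³ over Δz = 19.7 − 4.4 = 15.3 m.
N² = (9.81/1000) × (0.27/15.3) = 1.7312 × 10⁻⁴ s⁻² ≈ 1.73 × 10⁻⁴ s⁻².
N² > 0, so the interval is statically stable.

1.73 × 10⁻⁴ s⁻²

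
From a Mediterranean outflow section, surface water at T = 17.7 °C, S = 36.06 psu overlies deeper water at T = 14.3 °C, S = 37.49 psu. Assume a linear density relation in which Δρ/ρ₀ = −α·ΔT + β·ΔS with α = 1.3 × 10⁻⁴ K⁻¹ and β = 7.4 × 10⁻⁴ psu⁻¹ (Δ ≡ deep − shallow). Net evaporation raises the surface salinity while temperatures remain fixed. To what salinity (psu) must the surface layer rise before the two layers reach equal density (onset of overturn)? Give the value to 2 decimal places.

Neutral buoyancy requires −α(T_deep − T_surf) + β(S_deep − S_surf′) = 0.
S_surf′ = S_deep − (α/β)·ΔT = 37.49 − (1.3 × 10⁻⁴/7.4 × 10⁻⁴)·(-3.4) = 38.0873 psu.
Increase required: 38.0873 − 36.06 = 2.0273 psu.

38.09 psu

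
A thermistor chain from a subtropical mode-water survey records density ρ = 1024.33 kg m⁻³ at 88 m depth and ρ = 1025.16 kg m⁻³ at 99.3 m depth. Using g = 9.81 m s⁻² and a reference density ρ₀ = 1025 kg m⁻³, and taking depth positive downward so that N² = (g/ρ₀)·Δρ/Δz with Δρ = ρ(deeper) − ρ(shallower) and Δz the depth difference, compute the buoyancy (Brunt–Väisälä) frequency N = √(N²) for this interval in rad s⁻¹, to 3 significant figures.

0.0265 rad s⁻¹

Δρ = 1025.16 − 1024.33 = 0.83 kg m⁻³ over Δz = 99.3 − 88 = 11.3 m.
N² = (9.81/1025) × (0.83/11.3) = 7.0298 × 10⁻⁴ s⁻².
N = √(7.0298 × 10⁻⁴) = 0.026514 rad s⁻¹ ≈ 0.0265 rad s⁻¹.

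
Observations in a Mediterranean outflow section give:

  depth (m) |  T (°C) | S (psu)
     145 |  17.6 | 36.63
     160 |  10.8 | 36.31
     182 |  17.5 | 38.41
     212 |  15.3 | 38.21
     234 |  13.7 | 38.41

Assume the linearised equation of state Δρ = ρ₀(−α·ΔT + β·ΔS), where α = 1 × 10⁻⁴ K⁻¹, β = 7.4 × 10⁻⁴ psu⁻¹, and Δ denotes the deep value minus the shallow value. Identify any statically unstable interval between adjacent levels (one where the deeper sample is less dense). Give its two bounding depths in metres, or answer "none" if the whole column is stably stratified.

Evaluate Δρ/ρ₀ = −αΔT + βΔS across each adjacent pair:
  145–160 m: −αΔT+βΔS = −(1 × 10⁻⁴)(-6.8)+(7.4 × 10⁻⁴)(-0.32) = 4.4 × 10⁻⁴ → stable
  160–182 m: −αΔT+βΔS = −(1 × 10⁻⁴)(+6.7)+(7.4 × 10⁻⁴)(+2.10) = 8.8 × 10⁻⁴ → stable
  182–212 m: −αΔT+βΔS = −(1 × 10⁻⁴)(-2.2)+(7.4 × 10⁻⁴)(-0.20) = 7.2 × 10⁻⁵ → stable
  212–234 m: −αΔT+βΔS = −(1 × 10⁻⁴)(-1.6)+(7.4 × 10⁻⁴)(+0.20) = 3.1 × 10⁻⁴ → stable
Every interval has Δρ > 0: the column is stably stratified throughout.

none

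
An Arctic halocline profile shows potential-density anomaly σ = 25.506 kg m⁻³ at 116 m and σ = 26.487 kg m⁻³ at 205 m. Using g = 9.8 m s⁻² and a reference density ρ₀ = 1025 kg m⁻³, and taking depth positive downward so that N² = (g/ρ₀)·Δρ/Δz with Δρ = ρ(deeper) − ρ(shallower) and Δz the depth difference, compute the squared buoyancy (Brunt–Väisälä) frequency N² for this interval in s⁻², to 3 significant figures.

Δρ = 1026.487 − 1025.506 = 0.981 kg m⁻³ over Δz = 205 − 116 = 89 m.
N² = (9.8/1025) × (0.981/89) = 1.0539 × 10⁻⁴ s⁻² ≈ 1.05 × 10⁻⁴ s⁻².

1.05 × 10⁻⁴ s⁻²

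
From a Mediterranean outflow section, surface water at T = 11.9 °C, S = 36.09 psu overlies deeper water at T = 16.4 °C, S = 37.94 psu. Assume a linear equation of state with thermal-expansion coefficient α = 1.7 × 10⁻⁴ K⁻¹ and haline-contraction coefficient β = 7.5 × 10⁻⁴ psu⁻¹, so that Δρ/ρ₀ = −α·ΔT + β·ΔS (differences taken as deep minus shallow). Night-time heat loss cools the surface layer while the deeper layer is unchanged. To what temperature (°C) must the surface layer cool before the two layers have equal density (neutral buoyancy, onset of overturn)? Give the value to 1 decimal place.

8.2 °C

Neutral buoyancy requires Δρ = 0, i.e. −α(T_deep − T_surf′) + β(S_deep − S_surf) = 0.
T_surf′ = T_deep − (β/α)·ΔS = 16.4 − (7.5 × 10⁻⁴/1.7 × 10⁻⁴)·(+1.85) = 8.238 °C.
Cooling required: 11.9 − (8.238) = 3.662 °C.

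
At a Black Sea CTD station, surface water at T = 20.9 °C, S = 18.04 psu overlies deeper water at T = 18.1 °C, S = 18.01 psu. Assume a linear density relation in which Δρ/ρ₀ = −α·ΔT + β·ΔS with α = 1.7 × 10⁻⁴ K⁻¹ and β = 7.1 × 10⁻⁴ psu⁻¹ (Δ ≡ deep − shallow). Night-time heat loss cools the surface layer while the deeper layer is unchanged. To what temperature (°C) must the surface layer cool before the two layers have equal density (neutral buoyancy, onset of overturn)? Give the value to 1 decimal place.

18.2 °C

Neutral buoyancy requires Δρ = 0, i.e. −α(T_deep − T_surf′) + β(S_deep − S_surf) = 0.
T_surf′ = T_deep − (β/α)·ΔS = 18.1 − (7.1 × 10⁻⁴/1.7 × 10⁻⁴)·(-0.03) = 18.225 °C.
Cooling required: 20.9 − (18.225) = 2.675 °C.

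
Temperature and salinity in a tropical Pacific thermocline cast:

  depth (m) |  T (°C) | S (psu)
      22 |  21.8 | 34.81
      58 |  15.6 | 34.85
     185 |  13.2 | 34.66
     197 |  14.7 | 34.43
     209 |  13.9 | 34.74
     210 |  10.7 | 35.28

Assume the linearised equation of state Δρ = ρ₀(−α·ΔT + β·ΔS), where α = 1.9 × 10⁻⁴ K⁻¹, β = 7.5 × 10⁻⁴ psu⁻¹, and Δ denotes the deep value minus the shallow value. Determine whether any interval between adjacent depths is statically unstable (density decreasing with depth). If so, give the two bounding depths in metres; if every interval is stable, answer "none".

Evaluate Δρ/ρ₀ = −αΔT + βΔS across each adjacent pair:
  22–58 m: −αΔT+βΔS = −(1.9 × 10⁻⁴)(-6.2)+(7.5 × 10⁻⁴)(+0.04) = 1.2 × 10⁻³ → stable
  58–185 m: −αΔT+βΔS = −(1.9 × 10⁻⁴)(-2.4)+(7.5 × 10⁻⁴)(-0.19) = 3.1 × 10⁻⁴ → stable
  185–197 m: −αΔT+βΔS = −(1.9 × 10⁻⁴)(+1.5)+(7.5 × 10⁻⁴)(-0.23) = -4.6 × 10⁻⁴ → UNSTABLE
  197–209 m: −αΔT+βΔS = −(1.9 × 10⁻⁴)(-0.8)+(7.5 × 10⁻⁴)(+0.31) = 3.8 × 10⁻⁴ → stable
  209–210 m: −αΔT+βΔS = −(1.9 × 10⁻⁴)(-3.2)+(7.5 × 10⁻⁴)(+0.54) = 1.0 × 10⁻³ → stable
The 185–197 m interval has Δρ < 0: lighter water underlies denser water.

185–197 m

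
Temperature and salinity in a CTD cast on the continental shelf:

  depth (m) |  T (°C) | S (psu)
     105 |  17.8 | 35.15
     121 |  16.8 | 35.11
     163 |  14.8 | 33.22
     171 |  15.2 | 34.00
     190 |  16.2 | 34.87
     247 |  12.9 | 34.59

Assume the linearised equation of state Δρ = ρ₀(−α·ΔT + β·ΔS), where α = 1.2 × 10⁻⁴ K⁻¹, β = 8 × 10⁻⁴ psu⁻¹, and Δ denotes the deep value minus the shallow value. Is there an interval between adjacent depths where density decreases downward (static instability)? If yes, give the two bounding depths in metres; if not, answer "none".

Evaluate Δρ/ρ₀ = −αΔT + βΔS across each adjacent pair:
  105–121 m: −αΔT+βΔS = −(1.2 × 10⁻⁴)(-1.0)+(8 × 10⁻⁴)(-0.04) = 8.8 × 10⁻⁵ → stable
  121–163 m: −αΔT+βΔS = −(1.2 × 10⁻⁴)(-2.0)+(8 × 10⁻⁴)(-1.89) = -1.3 × 10⁻³ → UNSTABLE
  163–171 m: −αΔT+βΔS = −(1.2 × 10⁻⁴)(+0.4)+(8 × 10⁻⁴)(+0.78) = 5.8 × 10⁻⁴ → stable
  171–190 m: −αΔT+βΔS = −(1.2 × 10⁻⁴)(+1.0)+(8 × 10⁻⁴)(+0.87) = 5.8 × 10⁻⁴ → stable
  190–247 m: −αΔT+βΔS = −(1.2 × 10⁻⁴)(-3.3)+(8 × 10⁻⁴)(-0.28) = 1.7 × 10⁻⁴ → stable
The 121–163 m interval has Δρ < 0: lighter water underlies denser water.

121–163 m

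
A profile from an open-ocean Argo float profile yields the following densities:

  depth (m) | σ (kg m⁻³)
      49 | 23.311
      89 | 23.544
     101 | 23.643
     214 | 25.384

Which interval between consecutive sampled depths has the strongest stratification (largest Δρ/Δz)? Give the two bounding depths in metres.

Compute the density gradient over each adjacent pair:
  49–89 m: Δρ/Δz = 0.233/40 = 5.8 × 10⁻³ kg m⁻⁴
  89–101 m: Δρ/Δz = 0.099/12 = 8.3 × 10⁻³ kg m⁻⁴
  101–214 m: Δρ/Δz = 1.741/113 = 0.015 kg m⁻⁴
The largest gradient is in the 101–214 m interval — the pycnocline.

101–214 m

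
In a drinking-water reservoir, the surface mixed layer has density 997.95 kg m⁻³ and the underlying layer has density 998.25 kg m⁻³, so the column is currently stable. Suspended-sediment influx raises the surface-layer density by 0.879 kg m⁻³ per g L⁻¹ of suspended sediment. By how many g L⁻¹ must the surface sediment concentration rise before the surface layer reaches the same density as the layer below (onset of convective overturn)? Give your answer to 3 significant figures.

Density deficit of the surface layer: 998.25 − 997.95 = 0.3 kg m⁻³.
Required change = 0.3 / 0.879 = 0.341 g L⁻¹.

0.341 g L⁻¹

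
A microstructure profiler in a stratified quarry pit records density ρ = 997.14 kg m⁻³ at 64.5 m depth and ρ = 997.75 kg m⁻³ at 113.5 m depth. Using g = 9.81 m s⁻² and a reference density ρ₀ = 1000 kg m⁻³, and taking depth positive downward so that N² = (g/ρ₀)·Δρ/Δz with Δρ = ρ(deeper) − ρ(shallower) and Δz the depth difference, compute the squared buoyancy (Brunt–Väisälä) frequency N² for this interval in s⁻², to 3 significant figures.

1.22 × 10⁻⁴ s⁻²

Δρ = 997.75 − 997.14 = 0.61 kg m⁻³ over Δz = 113.5 − 64.5 = 49 m.
N² = (9.81/1000) × (0.61/49) = 1.2212 × 10⁻⁴ s⁻² ≈ 1.22 × 10⁻⁴ s⁻².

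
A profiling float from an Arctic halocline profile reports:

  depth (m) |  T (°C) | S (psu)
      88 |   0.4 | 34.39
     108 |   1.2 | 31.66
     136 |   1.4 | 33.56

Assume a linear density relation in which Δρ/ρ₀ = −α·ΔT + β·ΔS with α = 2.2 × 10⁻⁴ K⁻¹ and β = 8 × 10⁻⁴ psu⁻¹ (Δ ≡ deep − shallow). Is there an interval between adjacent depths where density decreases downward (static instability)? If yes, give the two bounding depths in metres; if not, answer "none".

Evaluate Δρ/ρ₀ = −αΔT + βΔS across each adjacent pair:
  88–108 m: −αΔT+βΔS = −(2.2 × 10⁻⁴)(+0.8)+(8 × 10⁻⁴)(-2.73) = -2.4 × 10⁻³ → UNSTABLE
  108–136 m: −αΔT+βΔS = −(2.2 × 10⁻⁴)(+0.2)+(8 × 10⁻⁴)(+1.90) = 1.5 × 10⁻³ → stable
The 88–108 m interval has Δρ < 0: lighter water underlies denser water.

88–108 m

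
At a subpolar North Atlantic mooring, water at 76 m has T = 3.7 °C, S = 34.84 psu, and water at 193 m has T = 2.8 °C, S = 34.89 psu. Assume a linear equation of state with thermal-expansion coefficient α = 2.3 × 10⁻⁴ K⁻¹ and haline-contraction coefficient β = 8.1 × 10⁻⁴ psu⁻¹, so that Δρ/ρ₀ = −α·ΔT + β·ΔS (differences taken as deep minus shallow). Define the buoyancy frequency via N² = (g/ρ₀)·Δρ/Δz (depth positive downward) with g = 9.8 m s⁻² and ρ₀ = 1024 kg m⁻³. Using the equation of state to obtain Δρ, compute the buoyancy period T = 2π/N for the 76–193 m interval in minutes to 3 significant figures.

ΔT = -0.9 K, ΔS = +0.05 psu (deep − shallow).
Δρ/ρ₀ = −αΔT + βΔS = 2.07 × 10⁻⁴ + 4.05 × 10⁻⁵ = 2.475 × 10⁻⁴, so Δρ ≈ 0.2534 kg m⁻³.
N² = (g/ρ₀)·Δρ/Δz = g·(Δρ/ρ₀)/Δz = 9.8 × 2.475 × 10⁻⁴ / 117 = 2.0731 × 10⁻⁵ s⁻².
N = √(2.0731 × 10⁻⁵) = 4.5531 × 10⁻³ rad s⁻¹ → T = 2π/N = 1.3800 × 10³ s = 23.000 min ≈ 23.0 min.

23.0 min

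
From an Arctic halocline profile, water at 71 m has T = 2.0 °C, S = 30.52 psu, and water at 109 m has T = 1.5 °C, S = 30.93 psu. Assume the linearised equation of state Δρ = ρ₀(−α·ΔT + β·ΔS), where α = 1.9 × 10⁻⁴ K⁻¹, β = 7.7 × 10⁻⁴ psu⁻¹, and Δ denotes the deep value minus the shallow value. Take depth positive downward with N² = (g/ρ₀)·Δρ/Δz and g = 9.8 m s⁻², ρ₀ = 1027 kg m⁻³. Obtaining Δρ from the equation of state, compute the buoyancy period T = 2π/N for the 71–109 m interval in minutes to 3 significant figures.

10.2 min

ΔT = -0.5 K, ΔS = +0.41 psu (deep − shallow).
Δρ/ρ₀ = −αΔT + βΔS = 9.50 × 10⁻⁵ + 3.157 × 10⁻⁴ = 4.107 × 10⁻⁴, so Δρ ≈ 0.4218 kg m⁻³.
N² = (g/ρ₀)·Δρ/Δz = g·(Δρ/ρ₀)/Δz = 9.8 × 4.107 × 10⁻⁴ / 38 = 1.0592 × 10⁻⁴ s⁻².
N = √(1.0592 × 10⁻⁴) = 0.010292 rad s⁻¹ → T = 2π/N = 610.49 s = 10.175 min ≈ 10.2 min.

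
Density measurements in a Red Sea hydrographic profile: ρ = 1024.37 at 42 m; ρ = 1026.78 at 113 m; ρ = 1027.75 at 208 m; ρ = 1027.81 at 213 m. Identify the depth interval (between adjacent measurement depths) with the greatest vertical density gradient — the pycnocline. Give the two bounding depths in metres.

Compute the density gradient over each adjacent pair:
  42–113 m: Δρ/Δz = 2.41/71 = 0.034 kg m⁻⁴
  113–208 m: Δρ/Δz = 0.97/95 = 0.010 kg m⁻⁴
  208–213 m: Δρ/Δz = 0.06/5 = 0.012 kg m⁻⁴
The largest gradient is in the 42–113 m interval — the pycnocline.

42–113 m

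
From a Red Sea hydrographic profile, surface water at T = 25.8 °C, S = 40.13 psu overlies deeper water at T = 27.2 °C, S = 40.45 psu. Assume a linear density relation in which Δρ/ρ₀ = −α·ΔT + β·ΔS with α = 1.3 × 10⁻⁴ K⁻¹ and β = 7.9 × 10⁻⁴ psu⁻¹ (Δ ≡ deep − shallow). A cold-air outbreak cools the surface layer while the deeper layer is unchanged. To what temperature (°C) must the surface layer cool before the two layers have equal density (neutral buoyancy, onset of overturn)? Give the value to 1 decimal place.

Neutral buoyancy requires Δρ = 0, i.e. −α(T_deep − T_surf′) + β(S_deep − S_surf) = 0.
T_surf′ = T_deep − (β/α)·ΔS = 27.2 − (7.9 × 10⁻⁴/1.3 × 10⁻⁴)·(+0.32) = 25.255 °C.
Cooling required: 25.8 − (25.255) = 0.545 °C.

25.3 °C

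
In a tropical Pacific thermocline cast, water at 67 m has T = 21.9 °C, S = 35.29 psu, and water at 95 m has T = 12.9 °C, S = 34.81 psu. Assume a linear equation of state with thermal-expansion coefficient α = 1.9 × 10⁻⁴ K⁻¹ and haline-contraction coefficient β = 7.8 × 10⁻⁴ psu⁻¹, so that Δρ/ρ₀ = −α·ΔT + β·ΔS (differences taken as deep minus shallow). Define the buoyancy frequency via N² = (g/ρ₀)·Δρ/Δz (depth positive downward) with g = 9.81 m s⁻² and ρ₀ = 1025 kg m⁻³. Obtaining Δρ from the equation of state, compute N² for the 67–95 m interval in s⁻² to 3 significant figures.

ΔT = -9.0 K, ΔS = -0.48 psu (deep − shallow).
Δρ/ρ₀ = −αΔT + βΔS = 1.71 × 10⁻³ − 3.744 × 10⁻⁴ = 1.3356 × 10⁻³, so Δρ ≈ 1.369 kg m⁻³.
N² = (g/ρ₀)·Δρ/Δz = g·(Δρ/ρ₀)/Δz = 9.81 × 1.3356 × 10⁻³ / 28 = 4.6794 × 10⁻⁴ s⁻² ≈ 4.68 × 10⁻⁴ s⁻².

4.68 × 10⁻⁴ s⁻²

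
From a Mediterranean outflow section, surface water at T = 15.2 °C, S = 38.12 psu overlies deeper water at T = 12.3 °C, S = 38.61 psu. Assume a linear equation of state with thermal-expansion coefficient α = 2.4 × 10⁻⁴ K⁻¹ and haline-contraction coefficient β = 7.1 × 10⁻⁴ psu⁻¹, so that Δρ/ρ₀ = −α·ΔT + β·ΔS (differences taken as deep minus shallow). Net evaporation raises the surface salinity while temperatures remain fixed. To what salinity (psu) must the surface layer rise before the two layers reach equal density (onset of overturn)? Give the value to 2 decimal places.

39.59 psu

Neutral buoyancy requires −α(T_deep − T_surf) + β(S_deep − S_surf′) = 0.
S_surf′ = S_deep − (α/β)·ΔT = 38.61 − (2.4 × 10⁻⁴/7.1 × 10⁻⁴)·(-2.9) = 39.5903 psu.
Increase required: 39.5903 − 38.12 = 1.4703 psu.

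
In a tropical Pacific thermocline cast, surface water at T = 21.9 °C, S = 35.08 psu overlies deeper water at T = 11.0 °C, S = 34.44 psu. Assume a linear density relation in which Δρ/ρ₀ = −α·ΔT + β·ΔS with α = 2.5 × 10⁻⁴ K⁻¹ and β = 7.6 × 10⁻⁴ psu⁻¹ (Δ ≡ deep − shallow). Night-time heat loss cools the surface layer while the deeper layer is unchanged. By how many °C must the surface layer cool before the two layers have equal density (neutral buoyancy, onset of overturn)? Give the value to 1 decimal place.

9.0 °C

Neutral buoyancy requires Δρ = 0, i.e. −α(T_deep − T_surf′) + β(S_deep − S_surf) = 0.
T_surf′ = T_deep − (β/α)·ΔS = 11.0 − (7.6 × 10⁻⁴/2.5 × 10⁻⁴)·(-0.64) = 12.946 °C.
Cooling required: 21.9 − (12.946) = 8.954 °C.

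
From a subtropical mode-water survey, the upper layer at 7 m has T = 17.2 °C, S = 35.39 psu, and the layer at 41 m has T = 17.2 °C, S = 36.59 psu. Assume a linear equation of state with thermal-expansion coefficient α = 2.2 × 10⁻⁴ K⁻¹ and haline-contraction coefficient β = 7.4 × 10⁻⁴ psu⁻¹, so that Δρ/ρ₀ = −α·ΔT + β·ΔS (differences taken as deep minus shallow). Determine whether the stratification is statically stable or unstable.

ΔT = 17.2 − 17.2 = +0.0 K and ΔS = 36.59 − 35.39 = +1.20 psu (deep − shallow).
−αΔT = 0; βΔS = 8.88 × 10⁻⁴; sum Δρ/ρ₀ = 8.88 × 10⁻⁴.
Δρ/ρ₀ > 0, so Δρ > 0: deeper water is denser → statically stable.

stable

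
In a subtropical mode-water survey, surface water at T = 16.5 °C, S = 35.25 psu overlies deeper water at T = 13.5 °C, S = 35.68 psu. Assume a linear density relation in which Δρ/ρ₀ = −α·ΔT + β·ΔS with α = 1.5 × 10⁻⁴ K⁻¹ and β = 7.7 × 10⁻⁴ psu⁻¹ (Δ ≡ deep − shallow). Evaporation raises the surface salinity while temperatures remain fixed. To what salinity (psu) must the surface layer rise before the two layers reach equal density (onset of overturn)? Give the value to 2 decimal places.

Neutral buoyancy requires −α(T_deep − T_surf) + β(S_deep − S_surf′) = 0.
S_surf′ = S_deep − (α/β)·ΔT = 35.68 − (1.5 × 10⁻⁴/7.7 × 10⁻⁴)·(-3.0) = 36.2644 psu.
Increase required: 36.2644 − 35.25 = 1.0144 psu.

36.26 psu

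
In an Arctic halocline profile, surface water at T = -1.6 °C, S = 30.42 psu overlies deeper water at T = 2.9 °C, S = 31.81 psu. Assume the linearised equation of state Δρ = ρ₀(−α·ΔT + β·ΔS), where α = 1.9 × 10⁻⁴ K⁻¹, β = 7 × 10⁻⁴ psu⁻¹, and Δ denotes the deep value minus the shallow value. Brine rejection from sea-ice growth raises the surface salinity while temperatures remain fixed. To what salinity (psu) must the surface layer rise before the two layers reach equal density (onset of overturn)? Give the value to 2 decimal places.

Neutral buoyancy requires −α(T_deep − T_surf) + β(S_deep − S_surf′) = 0.
S_surf′ = S_deep − (α/β)·ΔT = 31.81 − (1.9 × 10⁻⁴/7 × 10⁻⁴)·(+4.5) = 30.5886 psu.
Increase required: 30.5886 − 30.42 = 0.1686 psu.

30.59 psu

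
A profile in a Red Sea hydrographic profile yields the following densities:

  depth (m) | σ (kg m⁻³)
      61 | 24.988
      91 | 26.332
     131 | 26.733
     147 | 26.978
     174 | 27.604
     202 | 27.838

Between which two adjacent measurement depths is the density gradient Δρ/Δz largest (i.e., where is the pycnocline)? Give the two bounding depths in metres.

Compute the density gradient over each adjacent pair:
  61–91 m: Δρ/Δz = 1.344/30 = 0.045 kg m⁻⁴
  91–131 m: Δρ/Δz = 0.401/40 = 0.010 kg m⁻⁴
  131–147 m: Δρ/Δz = 0.245/16 = 0.015 kg m⁻⁴
  147–174 m: Δρ/Δz = 0.626/27 = 0.023 kg m⁻⁴
  174–202 m: Δρ/Δz = 0.234/28 = 8.4 × 10⁻³ kg m⁻⁴
The largest gradient is in the 61–91 m interval — the pycnocline.

61–91 m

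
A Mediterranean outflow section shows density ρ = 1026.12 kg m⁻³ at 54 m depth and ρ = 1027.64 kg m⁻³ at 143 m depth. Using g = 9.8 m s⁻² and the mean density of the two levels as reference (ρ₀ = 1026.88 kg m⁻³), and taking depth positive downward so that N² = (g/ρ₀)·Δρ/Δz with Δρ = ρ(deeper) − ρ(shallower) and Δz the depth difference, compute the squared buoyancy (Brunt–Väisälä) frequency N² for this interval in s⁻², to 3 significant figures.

Δρ = 1027.64 − 1026.12 = 1.52 kg m⁻³ over Δz = 143 − 54 = 89 m.
N² = (9.8/1026.88) × (1.52/89) = 1.6299 × 10⁻⁴ s⁻² ≈ 1.63 × 10⁻⁴ s⁻².

1.63 × 10⁻⁴ s⁻²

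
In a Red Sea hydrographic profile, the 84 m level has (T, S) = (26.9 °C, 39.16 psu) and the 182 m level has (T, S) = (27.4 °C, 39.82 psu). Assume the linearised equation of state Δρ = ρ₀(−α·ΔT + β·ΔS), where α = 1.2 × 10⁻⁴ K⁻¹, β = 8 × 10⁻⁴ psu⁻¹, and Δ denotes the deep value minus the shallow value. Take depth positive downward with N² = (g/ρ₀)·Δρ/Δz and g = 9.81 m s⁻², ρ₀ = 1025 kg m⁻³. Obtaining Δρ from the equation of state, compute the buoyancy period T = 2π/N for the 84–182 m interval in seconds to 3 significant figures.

ΔT = +0.5 K, ΔS = +0.66 psu (deep − shallow).
Δρ/ρ₀ = −αΔT + βΔS = -6.00 × 10⁻⁵ + 5.28 × 10⁻⁴ = 4.68 × 10⁻⁴, so Δρ ≈ 0.4797 kg m⁻³.
N² = (g/ρ₀)·Δρ/Δz = g·(Δρ/ρ₀)/Δz = 9.81 × 4.68 × 10⁻⁴ / 98 = 4.6848 × 10⁻⁵ s⁻².
N = √(4.6848 × 10⁻⁵) = 6.8446 × 10⁻³ rad s⁻¹ → T = 2π/N = 917.98 s ≈ 918 s.

918 s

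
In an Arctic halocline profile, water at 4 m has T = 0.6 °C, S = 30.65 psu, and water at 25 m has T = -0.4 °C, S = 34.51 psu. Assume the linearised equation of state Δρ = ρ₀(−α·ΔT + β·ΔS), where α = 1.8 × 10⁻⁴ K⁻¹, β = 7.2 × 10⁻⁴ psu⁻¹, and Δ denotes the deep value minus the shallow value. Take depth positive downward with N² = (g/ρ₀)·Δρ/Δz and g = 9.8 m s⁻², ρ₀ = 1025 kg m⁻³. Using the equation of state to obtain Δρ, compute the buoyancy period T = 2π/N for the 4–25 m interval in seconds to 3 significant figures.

ΔT = -1.0 K, ΔS = +3.86 psu (deep − shallow).
Δρ/ρ₀ = −αΔT + βΔS = 1.80 × 10⁻⁴ + 2.7792 × 10⁻³ = 2.9592 × 10⁻³, so Δρ ≈ 3.033 kg m⁻³.
N² = (g/ρ₀)·Δρ/Δz = g·(Δρ/ρ₀)/Δz = 9.8 × 2.9592 × 10⁻³ / 21 = 1.3810 × 10⁻³ s⁻².
N = √(1.3810 × 10⁻³) = 0.037162 rad s⁻¹ → T = 2π/N = 169.08 s ≈ 169 s.

169 s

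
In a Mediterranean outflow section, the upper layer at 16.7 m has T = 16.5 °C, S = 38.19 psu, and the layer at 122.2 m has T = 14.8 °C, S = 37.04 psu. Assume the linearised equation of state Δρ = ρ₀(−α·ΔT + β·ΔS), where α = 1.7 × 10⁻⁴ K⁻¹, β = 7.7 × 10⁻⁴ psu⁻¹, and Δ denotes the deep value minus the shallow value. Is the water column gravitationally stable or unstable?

ΔT = 14.8 − 16.5 = -1.7 K and ΔS = 37.04 − 38.19 = -1.15 psu (deep − shallow).
−αΔT = 2.89 × 10⁻⁴; βΔS = -8.855 × 10⁻⁴; sum Δρ/ρ₀ = -5.965 × 10⁻⁴.
Δρ/ρ₀ < 0, so Δρ < 0: deeper water is lighter → statically unstable; the column would overturn.

unstable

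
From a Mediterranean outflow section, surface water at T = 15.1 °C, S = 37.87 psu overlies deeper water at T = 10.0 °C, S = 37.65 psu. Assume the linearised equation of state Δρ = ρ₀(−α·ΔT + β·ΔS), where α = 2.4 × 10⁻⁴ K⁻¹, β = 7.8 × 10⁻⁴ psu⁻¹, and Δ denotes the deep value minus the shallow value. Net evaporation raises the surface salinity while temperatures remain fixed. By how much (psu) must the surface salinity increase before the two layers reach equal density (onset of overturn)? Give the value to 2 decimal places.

1.35 psu

Neutral buoyancy requires −α(T_deep − T_surf) + β(S_deep − S_surf′) = 0.
S_surf′ = S_deep − (α/β)·ΔT = 37.65 − (2.4 × 10⁻⁴/7.8 × 10⁻⁴)·(-5.1) = 39.2192 psu.
Increase required: 39.2192 − 37.87 = 1.3492 psu.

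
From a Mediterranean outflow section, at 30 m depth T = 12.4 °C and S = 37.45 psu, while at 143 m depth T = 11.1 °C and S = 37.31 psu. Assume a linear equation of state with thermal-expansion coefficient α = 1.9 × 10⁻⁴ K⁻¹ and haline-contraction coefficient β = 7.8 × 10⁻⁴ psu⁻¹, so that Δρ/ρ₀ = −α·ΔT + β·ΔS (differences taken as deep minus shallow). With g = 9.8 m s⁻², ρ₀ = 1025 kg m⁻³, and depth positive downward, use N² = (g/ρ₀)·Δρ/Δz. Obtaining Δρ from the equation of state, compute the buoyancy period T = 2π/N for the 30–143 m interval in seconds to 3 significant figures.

ΔT = -1.3 K, ΔS = -0.14 psu (deep − shallow).
Δρ/ρ₀ = −αΔT + βΔS = 2.47 × 10⁻⁴ − 1.092 × 10⁻⁴ = 1.378 × 10⁻⁴, so Δρ ≈ 0.1412 kg m⁻³.
N² = (g/ρ₀)·Δρ/Δz = g·(Δρ/ρ₀)/Δz = 9.8 × 1.378 × 10⁻⁴ / 113 = 1.1951 × 10⁻⁵ s⁻².
N = √(1.1951 × 10⁻⁵) = 3.4570 × 10⁻³ rad s⁻¹ → T = 2π/N = 1.8175 × 10³ s ≈ 1.82 × 10³ s.

1.82 × 10³ s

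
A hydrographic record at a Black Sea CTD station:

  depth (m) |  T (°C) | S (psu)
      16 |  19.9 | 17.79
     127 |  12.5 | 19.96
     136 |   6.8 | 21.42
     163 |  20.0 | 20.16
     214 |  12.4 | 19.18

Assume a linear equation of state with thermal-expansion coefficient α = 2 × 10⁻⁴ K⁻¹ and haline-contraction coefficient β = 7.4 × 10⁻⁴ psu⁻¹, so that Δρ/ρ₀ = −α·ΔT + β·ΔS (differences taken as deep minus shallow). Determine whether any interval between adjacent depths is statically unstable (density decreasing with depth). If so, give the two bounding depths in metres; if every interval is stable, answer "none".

136–163 m

Evaluate Δρ/ρ₀ = −αΔT + βΔS across each adjacent pair:
  16–127 m: −αΔT+βΔS = −(2 × 10⁻⁴)(-7.4)+(7.4 × 10⁻⁴)(+2.17) = 3.1 × 10⁻³ → stable
  127–136 m: −αΔT+βΔS = −(2 × 10⁻⁴)(-5.7)+(7.4 × 10⁻⁴)(+1.46) = 2.2 × 10⁻³ → stable
  136–163 m: −αΔT+βΔS = −(2 × 10⁻⁴)(+13.2)+(7.4 × 10⁻⁴)(-1.26) = -3.6 × 10⁻³ → UNSTABLE
  163–214 m: −αΔT+βΔS = −(2 × 10⁻⁴)(-7.6)+(7.4 × 10⁻⁴)(-0.98) = 7.9 × 10⁻⁴ → stable
The 136–163 m interval has Δρ < 0: lighter water underlies denser water.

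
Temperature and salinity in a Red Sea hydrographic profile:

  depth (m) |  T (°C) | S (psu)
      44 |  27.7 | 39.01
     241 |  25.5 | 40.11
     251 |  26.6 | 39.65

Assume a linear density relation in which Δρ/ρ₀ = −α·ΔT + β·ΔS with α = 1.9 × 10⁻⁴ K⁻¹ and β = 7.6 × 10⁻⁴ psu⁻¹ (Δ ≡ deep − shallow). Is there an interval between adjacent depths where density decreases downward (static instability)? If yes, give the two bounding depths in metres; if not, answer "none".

241–251 m

Evaluate Δρ/ρ₀ = −αΔT + βΔS across each adjacent pair:
  44–241 m: −αΔT+βΔS = −(1.9 × 10⁻⁴)(-2.2)+(7.6 × 10⁻⁴)(+1.10) = 1.3 × 10⁻³ → stable
  241–251 m: −αΔT+βΔS = −(1.9 × 10⁻⁴)(+1.1)+(7.6 × 10⁻⁴)(-0.46) = -5.6 × 10⁻⁴ → UNSTABLE
The 241–251 m interval has Δρ < 0: lighter water underlies denser water.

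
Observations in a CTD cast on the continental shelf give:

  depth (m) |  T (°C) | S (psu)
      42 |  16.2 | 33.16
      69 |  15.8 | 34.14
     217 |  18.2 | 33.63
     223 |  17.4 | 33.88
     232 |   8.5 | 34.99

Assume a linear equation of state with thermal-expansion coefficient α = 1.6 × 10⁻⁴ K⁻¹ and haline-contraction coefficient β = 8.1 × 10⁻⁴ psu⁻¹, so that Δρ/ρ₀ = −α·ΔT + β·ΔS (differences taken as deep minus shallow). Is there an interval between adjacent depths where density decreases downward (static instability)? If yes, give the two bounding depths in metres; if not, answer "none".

Evaluate Δρ/ρ₀ = −αΔT + βΔS across each adjacent pair:
  42–69 m: −αΔT+βΔS = −(1.6 × 10⁻⁴)(-0.4)+(8.1 × 10⁻⁴)(+0.98) = 8.6 × 10⁻⁴ → stable
  69–217 m: −αΔT+βΔS = −(1.6 × 10⁻⁴)(+2.4)+(8.1 × 10⁻⁴)(-0.51) = -8.0 × 10⁻⁴ → UNSTABLE
  217–223 m: −αΔT+βΔS = −(1.6 × 10⁻⁴)(-0.8)+(8.1 × 10⁻⁴)(+0.25) = 3.3 × 10⁻⁴ → stable
  223–232 m: −αΔT+βΔS = −(1.6 × 10⁻⁴)(-8.9)+(8.1 × 10⁻⁴)(+1.11) = 2.3 × 10⁻³ → stable
The 69–217 m interval has Δρ < 0: lighter water underlies denser water.

69–217 m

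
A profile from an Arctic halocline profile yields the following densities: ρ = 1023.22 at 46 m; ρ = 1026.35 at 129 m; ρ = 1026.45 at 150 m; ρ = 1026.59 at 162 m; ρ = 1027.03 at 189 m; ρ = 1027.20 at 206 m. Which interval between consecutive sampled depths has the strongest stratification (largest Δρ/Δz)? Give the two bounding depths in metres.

Compute the density gradient over each adjacent pair:
  46–129 m: Δρ/Δz = 3.13/83 = 0.038 kg m⁻⁴
  129–150 m: Δρ/Δz = 0.10/21 = 4.8 × 10⁻³ kg m⁻⁴
  150–162 m: Δρ/Δz = 0.14/12 = 0.012 kg m⁻⁴
  162–189 m: Δρ/Δz = 0.44/27 = 0.016 kg m⁻⁴
  189–206 m: Δρ/Δz = 0.17/17 = 0.010 kg m⁻⁴
The largest gradient is in the 46–129 m interval — the pycnocline.

46–129 m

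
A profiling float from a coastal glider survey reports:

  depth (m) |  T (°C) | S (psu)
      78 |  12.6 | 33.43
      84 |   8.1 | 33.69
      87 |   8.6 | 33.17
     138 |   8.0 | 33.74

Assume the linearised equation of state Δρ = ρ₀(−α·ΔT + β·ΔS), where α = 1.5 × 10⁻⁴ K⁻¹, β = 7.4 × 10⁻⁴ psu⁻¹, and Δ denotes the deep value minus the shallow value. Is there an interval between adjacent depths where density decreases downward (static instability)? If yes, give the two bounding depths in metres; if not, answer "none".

84–87 m

Evaluate Δρ/ρ₀ = −αΔT + βΔS across each adjacent pair:
  78–84 m: −αΔT+βΔS = −(1.5 × 10⁻⁴)(-4.5)+(7.4 × 10⁻⁴)(+0.26) = 8.7 × 10⁻⁴ → stable
  84–87 m: −αΔT+βΔS = −(1.5 × 10⁻⁴)(+0.5)+(7.4 × 10⁻⁴)(-0.52) = -4.6 × 10⁻⁴ → UNSTABLE
  87–138 m: −αΔT+βΔS = −(1.5 × 10⁻⁴)(-0.6)+(7.4 × 10⁻⁴)(+0.57) = 5.1 × 10⁻⁴ → stable
The 84–87 m interval has Δρ < 0: lighter water underlies denser water.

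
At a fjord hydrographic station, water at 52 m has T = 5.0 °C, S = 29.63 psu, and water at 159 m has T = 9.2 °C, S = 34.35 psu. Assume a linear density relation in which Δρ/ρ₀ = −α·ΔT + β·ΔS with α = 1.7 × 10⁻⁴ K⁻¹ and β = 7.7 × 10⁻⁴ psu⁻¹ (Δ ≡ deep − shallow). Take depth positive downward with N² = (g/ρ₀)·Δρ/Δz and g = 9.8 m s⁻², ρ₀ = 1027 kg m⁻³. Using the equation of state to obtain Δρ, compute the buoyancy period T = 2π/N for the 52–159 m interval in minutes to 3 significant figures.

6.40 min

ΔT = +4.2 K, ΔS = +4.72 psu (deep − shallow).
Δρ/ρ₀ = −αΔT + βΔS = -7.14 × 10⁻⁴ + 3.6344 × 10⁻³ = 2.9204 × 10⁻³, so Δρ ≈ 2.999 kg m⁻³.
N² = (g/ρ₀)·Δρ/Δz = g·(Δρ/ρ₀)/Δz = 9.8 × 2.9204 × 10⁻³ / 107 = 2.6748 × 10⁻⁴ s⁻².
N = √(2.6748 × 10⁻⁴) = 0.016355 rad s⁻¹ → T = 2π/N = 384.18 s = 6.4030 min ≈ 6.40 min.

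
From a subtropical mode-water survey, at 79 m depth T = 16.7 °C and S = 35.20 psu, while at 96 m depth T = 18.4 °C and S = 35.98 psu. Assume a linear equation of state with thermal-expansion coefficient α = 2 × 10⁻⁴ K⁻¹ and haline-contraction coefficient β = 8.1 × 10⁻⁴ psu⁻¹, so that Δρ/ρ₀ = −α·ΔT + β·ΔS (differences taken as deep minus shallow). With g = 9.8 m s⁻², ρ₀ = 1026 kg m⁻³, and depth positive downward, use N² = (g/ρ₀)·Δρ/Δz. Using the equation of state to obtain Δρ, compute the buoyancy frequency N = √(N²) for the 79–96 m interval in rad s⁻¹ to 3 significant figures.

ΔT = +1.7 K, ΔS = +0.78 psu (deep − shallow).
Δρ/ρ₀ = −αΔT + βΔS = -3.40 × 10⁻⁴ + 6.318 × 10⁻⁴ = 2.918 × 10⁻⁴, so Δρ ≈ 0.2994 kg m⁻³.
N² = (g/ρ₀)·Δρ/Δz = g·(Δρ/ρ₀)/Δz = 9.8 × 2.918 × 10⁻⁴ / 17 = 1.6821 × 10⁻⁴ s⁻².
N = √(1.6821 × 10⁻⁴) = 0.012970 rad s⁻¹ ≈ 0.0130 rad s⁻¹.

0.0130 rad s⁻¹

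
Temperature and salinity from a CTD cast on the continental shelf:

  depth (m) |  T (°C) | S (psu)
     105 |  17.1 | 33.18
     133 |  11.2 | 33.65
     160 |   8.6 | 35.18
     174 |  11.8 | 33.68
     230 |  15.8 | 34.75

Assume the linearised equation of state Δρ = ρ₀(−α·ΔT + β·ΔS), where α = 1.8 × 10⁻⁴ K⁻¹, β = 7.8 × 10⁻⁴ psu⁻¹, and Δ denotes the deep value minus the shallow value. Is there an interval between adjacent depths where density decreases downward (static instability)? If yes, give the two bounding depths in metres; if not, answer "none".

160–174 m

Evaluate Δρ/ρ₀ = −αΔT + βΔS across each adjacent pair:
  105–133 m: −αΔT+βΔS = −(1.8 × 10⁻⁴)(-5.9)+(7.8 × 10⁻⁴)(+0.47) = 1.4 × 10⁻³ → stable
  133–160 m: −αΔT+βΔS = −(1.8 × 10⁻⁴)(-2.6)+(7.8 × 10⁻⁴)(+1.53) = 1.7 × 10⁻³ → stable
  160–174 m: −αΔT+βΔS = −(1.8 × 10⁻⁴)(+3.2)+(7.8 × 10⁻⁴)(-1.50) = -1.7 × 10⁻³ → UNSTABLE
  174–230 m: −αΔT+βΔS = −(1.8 × 10⁻⁴)(+4.0)+(7.8 × 10⁻⁴)(+1.07) = 1.1 × 10⁻⁴ → stable
The 160–174 m interval has Δρ < 0: lighter water underlies denser water.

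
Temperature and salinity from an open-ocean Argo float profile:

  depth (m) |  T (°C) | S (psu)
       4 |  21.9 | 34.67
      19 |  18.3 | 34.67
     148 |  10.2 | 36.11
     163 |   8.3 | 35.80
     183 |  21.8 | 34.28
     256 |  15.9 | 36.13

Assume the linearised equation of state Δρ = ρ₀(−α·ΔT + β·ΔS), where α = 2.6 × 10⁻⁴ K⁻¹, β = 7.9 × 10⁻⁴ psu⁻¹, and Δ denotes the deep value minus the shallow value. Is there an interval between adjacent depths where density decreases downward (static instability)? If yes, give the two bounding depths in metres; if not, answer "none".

Evaluate Δρ/ρ₀ = −αΔT + βΔS across each adjacent pair:
  4–19 m: −αΔT+βΔS = −(2.6 × 10⁻⁴)(-3.6)+(7.9 × 10⁻⁴)(+0.00) = 9.4 × 10⁻⁴ → stable
  19–148 m: −αΔT+βΔS = −(2.6 × 10⁻⁴)(-8.1)+(7.9 × 10⁻⁴)(+1.44) = 3.2 × 10⁻³ → stable
  148–163 m: −αΔT+βΔS = −(2.6 × 10⁻⁴)(-1.9)+(7.9 × 10⁻⁴)(-0.31) = 2.5 × 10⁻⁴ → stable
  163–183 m: −αΔT+βΔS = −(2.6 × 10⁻⁴)(+13.5)+(7.9 × 10⁻⁴)(-1.52) = -4.7 × 10⁻³ → UNSTABLE
  183–256 m: −αΔT+βΔS = −(2.6 × 10⁻⁴)(-5.9)+(7.9 × 10⁻⁴)(+1.85) = 3.0 × 10⁻³ → stable
The 163–183 m interval has Δρ < 0: lighter water underlies denser water.

163–183 m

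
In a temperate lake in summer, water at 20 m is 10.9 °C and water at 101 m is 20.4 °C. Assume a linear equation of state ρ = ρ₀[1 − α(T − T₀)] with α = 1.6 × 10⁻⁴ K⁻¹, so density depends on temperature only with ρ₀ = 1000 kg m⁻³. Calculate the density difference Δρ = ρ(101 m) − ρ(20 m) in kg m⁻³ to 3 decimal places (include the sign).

-1.520 kg m⁻³

ΔT = +9.5 K, Δρ/ρ₀ = −αΔT = -1.52 × 10⁻³.
Δρ = 1000 × (-1.52 × 10⁻³) = -1.520 kg m⁻³.
Negative Δρ: lighter below, statically unstable.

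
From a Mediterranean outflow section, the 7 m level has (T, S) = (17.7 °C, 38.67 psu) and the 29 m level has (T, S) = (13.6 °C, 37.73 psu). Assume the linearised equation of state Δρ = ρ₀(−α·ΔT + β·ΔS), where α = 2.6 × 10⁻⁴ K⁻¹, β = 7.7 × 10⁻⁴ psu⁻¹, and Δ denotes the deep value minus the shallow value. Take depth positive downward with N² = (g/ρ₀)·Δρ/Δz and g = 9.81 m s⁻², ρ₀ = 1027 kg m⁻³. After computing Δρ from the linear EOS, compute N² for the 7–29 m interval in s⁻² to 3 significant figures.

ΔT = -4.1 K, ΔS = -0.94 psu (deep − shallow).
Δρ/ρ₀ = −αΔT + βΔS = 1.066 × 10⁻³ − 7.238 × 10⁻⁴ = 3.422 × 10⁻⁴, so Δρ ≈ 0.3514 kg m⁻³.
N² = (g/ρ₀)·Δρ/Δz = g·(Δρ/ρ₀)/Δz = 9.81 × 3.422 × 10⁻⁴ / 22 = 1.5259 × 10⁻⁴ s⁻² ≈ 1.53 × 10⁻⁴ s⁻².

1.53 × 10⁻⁴ s⁻²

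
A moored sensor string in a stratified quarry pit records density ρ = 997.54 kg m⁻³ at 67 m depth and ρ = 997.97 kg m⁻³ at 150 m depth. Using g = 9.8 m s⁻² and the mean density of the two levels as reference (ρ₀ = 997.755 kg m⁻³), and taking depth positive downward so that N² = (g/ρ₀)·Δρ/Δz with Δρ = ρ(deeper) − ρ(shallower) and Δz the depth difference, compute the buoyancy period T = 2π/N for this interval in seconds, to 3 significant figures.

Δρ = 997.97 − 997.54 = 0.43 kg m⁻³ over Δz = 150 − 67 = 83 m.
N² = (9.8/997.755) × (0.43/83) = 5.0885 × 10⁻⁵ s⁻².
N = √(5.0885 × 10⁻⁵) = 7.1334 × 10⁻³ rad s⁻¹, so T = 2π/N = 880.81 s ≈ 881 s.

881 s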